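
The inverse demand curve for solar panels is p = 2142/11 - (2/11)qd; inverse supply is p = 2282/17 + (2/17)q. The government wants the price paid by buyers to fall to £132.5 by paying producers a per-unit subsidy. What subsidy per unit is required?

At a buyer price of 132.5, quantity demanded is 1071 − 5.5·132.5 = 342.25.
Sellers supply 342.25 only when they receive ps = 2282/17 + (2/17)·342.25 = 174.5.
s = ps − pb = 174.5 − 132.5 = 42.

Required subsidy s = £42 per unit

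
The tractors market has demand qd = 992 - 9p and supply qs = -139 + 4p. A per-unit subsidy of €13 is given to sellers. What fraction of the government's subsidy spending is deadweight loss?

Pre-subsidy: 992 - 9p = -139 + 4p gives p* = 87, q* = 209.
With the subsidy, sellers receive ps = pb + 13 for each unit, where pb is the price buyers pay.
Supply in terms of pb becomes qs = -139 + 4(pb + 13) = -87 + 4pb. Setting this equal to demand: 992 - 9pb = -87 + 4pb, so pb = 83.
Sellers receive ps = 83 + 13 = 96; q' = 992 − 9·83 = 245.
ΔCS = ½(209 + 245)(87 − 83) = 908; ΔPS = ½(209 + 245)(96 − 87) = 2043.
Government spending = 13 × 245 = 3185.
DWL = ½ × 13 × (245 − 209) = 234; fraction = 234 / 3185 = 18/245.

DWL / government spending = 18/245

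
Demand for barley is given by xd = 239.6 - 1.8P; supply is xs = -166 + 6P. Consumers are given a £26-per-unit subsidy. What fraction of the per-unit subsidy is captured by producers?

Producer share = 3/13

Pre-subsidy: 239.6 - 1.8P = -166 + 6P gives P* = 52, x* = 146.
With the rebate, buyers effectively pay Pb = Ps − 26, where Ps is the price sellers receive.
Demand in terms of Ps becomes xd = 239.6 − 1.8(Ps − 26) = 286.4 - 1.8Ps. Setting this equal to supply: 286.4 - 1.8Ps = -166 + 6Ps, so Ps = 58.
Buyers pay Pb = 58 − 26 = 32; x' = -166 + 6·58 = 182.
Buyers' price falls by P* − Pb = 52 − 32 = 20; sellers' price rises by Ps − P* = 58 − 52 = 6.
So producers capture 6/26 = 3/13 of each unit of subsidy.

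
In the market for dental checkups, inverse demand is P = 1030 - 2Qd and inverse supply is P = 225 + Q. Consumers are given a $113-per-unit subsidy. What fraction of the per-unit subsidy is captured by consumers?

Pre-subsidy: 1030 - 2Q = 225 + Q gives Q* = 805/3 and P* = 1480/3.
With the rebate, buyers effectively pay Pb = Ps − 113, where Ps is the price sellers receive.
On the curves, Pb = 1030 - 2Q and Ps = 225 + Q; the wedge Ps − Pb = 113 gives 225 + Q − (1030 - 2Q) = 113, so Q' = 306.
Then Pb = 1030 − 2·306 = 418 and Ps = 225 + 1·306 = 531.
Buyers' price falls by P* − Pb = 1480/3 − 418 = 226/3; sellers' price rises by Ps − P* = 531 − 1480/3 = 113/3.
So consumers capture (226/3)/113 = 2/3 of each unit of subsidy.

Consumer share = 2/3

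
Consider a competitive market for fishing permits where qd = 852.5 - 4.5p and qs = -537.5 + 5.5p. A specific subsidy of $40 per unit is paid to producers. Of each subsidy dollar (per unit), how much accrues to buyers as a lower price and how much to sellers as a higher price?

Pre-subsidy: 852.5 - 4.5p = -537.5 + 5.5p gives p* = 139, q* = 227.
With the subsidy, sellers receive ps = pb + 40 for each unit, where pb is the price buyers pay.
Supply in terms of pb becomes qs = -537.5 + 5.5(pb + 40) = -317.5 + 5.5pb. Setting this equal to demand: 852.5 - 4.5pb = -317.5 + 5.5pb, so pb = 117.
Sellers receive ps = 117 + 40 = 157; q' = 852.5 − 4.5·117 = 326.
Buyers' price falls by p* − pb = 139 − 117 = 22; sellers' price rises by ps − p* = 157 − 139 = 18.

Buyers gain $22 per unit; sellers gain $18 per unit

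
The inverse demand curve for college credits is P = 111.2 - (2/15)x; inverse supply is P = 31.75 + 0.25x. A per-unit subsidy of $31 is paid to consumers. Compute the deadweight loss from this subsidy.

Deadweight loss = 28830/23

Pre-subsidy: 111.2 - (2/15)x = 31.75 + 0.25x gives x* = 4767/23 and P* = 1922/23.
With the rebate, buyers effectively pay Pb = Ps − 31, where Ps is the price sellers receive.
On the curves, Pb = 111.2 - (2/15)x and Ps = 31.75 + 0.25x; the wedge Ps − Pb = 31 gives 31.75 + 0.25x − (111.2 - (2/15)x) = 31, so x' = 6627/23.
Then Pb = 111.2 − (2/15)·(6627/23) = 1674/23 and Ps = 31.75 + 0.25·(6627/23) = 2387/23.
The subsidy expands output by 6627/23 − 4767/23 = 1860/23 past the efficient level; on those units the gap between marginal cost and willingness to pay runs from 0 up to 31.
DWL = ½ × 31 × 1860/23 = 28830/23.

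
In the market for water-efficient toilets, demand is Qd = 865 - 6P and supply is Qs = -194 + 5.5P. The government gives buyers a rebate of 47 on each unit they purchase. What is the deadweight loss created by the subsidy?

Pre-subsidy: 865 - 6P = -194 + 5.5P gives P* = 2118/23, Q* = 7187/23.
With the rebate, buyers effectively pay Pb = Ps − 47, where Ps is the price sellers receive.
Demand in terms of Ps becomes Qd = 865 − 6(Ps − 47) = 1147 - 6Ps. Setting this equal to supply: 1147 - 6Ps = -194 + 5.5Ps, so Ps = 2682/23.
Buyers pay Pb = 2682/23 − 47 = 1601/23; Q' = -194 + 5.5·(2682/23) = 10289/23.
The subsidy expands output by 10289/23 − 7187/23 = 3102/23 past the efficient level; on those units the gap between marginal cost and willingness to pay runs from 0 up to 47.
DWL = ½ × 47 × 3102/23 = 72897/23.

Deadweight loss = 72897/23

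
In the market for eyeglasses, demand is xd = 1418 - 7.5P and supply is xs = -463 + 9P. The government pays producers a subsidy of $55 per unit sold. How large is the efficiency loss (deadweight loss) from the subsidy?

Pre-subsidy: 1418 - 7.5P = -463 + 9P gives P* = 114, x* = 563.
With the subsidy, sellers receive Ps = Pb + 55 for each unit, where Pb is the price buyers pay.
Supply in terms of Pb becomes xs = -463 + 9(Pb + 55) = 32 + 9Pb. Setting this equal to demand: 1418 - 7.5Pb = 32 + 9Pb, so Pb = 84.
Sellers receive Ps = 84 + 55 = 139; x' = 1418 − 7.5·84 = 788.
The subsidy expands output by 788 − 563 = 225 past the efficient level; on those units the gap between marginal cost and willingness to pay runs from 0 up to 55.
DWL = ½ × 55 × 225 = 6187.5.

Deadweight loss = $6187.5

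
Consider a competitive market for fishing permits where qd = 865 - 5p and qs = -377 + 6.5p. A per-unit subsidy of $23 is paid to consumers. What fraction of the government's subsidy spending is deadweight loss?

Pre-subsidy: 865 - 5p = -377 + 6.5p gives p* = 108, q* = 325.
With the rebate, buyers effectively pay pb = ps − 23, where ps is the price sellers receive.
Demand in terms of ps becomes qd = 865 − 5(ps − 23) = 980 - 5ps. Setting this equal to supply: 980 - 5ps = -377 + 6.5ps, so ps = 118.
Buyers pay pb = 118 − 23 = 95; q' = -377 + 6.5·118 = 390.
ΔCS = ½(325 + 390)(108 − 95) = 4647.5; ΔPS = ½(325 + 390)(118 − 108) = 3575.
Government spending = 23 × 390 = 8970.
DWL = ½ × 23 × (390 − 325) = 747.5; fraction = 747.5 / 8970 = 1/12.

DWL / government spending = 1/12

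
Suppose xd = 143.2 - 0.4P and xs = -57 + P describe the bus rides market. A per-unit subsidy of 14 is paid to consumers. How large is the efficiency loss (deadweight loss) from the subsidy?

Deadweight loss = 28

Pre-subsidy: 143.2 - 0.4P = -57 + P gives P* = 143, x* = 86.
With the rebate, buyers effectively pay Pb = Ps − 14, where Ps is the price sellers receive.
Demand in terms of Ps becomes xd = 143.2 − 0.4(Ps − 14) = 148.8 - 0.4Ps. Setting this equal to supply: 148.8 - 0.4Ps = -57 + Ps, so Ps = 147.
Buyers pay Pb = 147 − 14 = 133; x' = -57 + 1·147 = 90.
The subsidy expands output by 90 − 86 = 4 past the efficient level; on those units the gap between marginal cost and willingness to pay runs from 0 up to 14.
DWL = ½ × 14 × 4 = 28.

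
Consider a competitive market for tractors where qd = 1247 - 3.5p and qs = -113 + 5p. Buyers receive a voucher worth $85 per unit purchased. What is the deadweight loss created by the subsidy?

Pre-subsidy: 1247 - 3.5p = -113 + 5p gives p* = 160, q* = 687.
With the rebate, buyers effectively pay pb = ps − 85, where ps is the price sellers receive.
Demand in terms of ps becomes qd = 1247 − 3.5(ps − 85) = 1544.5 - 3.5ps. Setting this equal to supply: 1544.5 - 3.5ps = -113 + 5ps, so ps = 195.
Buyers pay pb = 195 − 85 = 110; q' = -113 + 5·195 = 862.
The subsidy expands output by 862 − 687 = 175 past the efficient level; on those units the gap between marginal cost and willingness to pay runs from 0 up to 85.
DWL = ½ × 85 × 175 = 7437.5.

Deadweight loss = $7437.5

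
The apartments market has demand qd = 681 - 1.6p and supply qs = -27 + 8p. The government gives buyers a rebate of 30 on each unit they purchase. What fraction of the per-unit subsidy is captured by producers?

Producer share = 1/6

Pre-subsidy: 681 - 1.6p = -27 + 8p gives p* = 73.75, q* = 563.
With the rebate, buyers effectively pay pb = ps − 30, where ps is the price sellers receive.
Demand in terms of ps becomes qd = 681 − 1.6(ps − 30) = 729 - 1.6ps. Setting this equal to supply: 729 - 1.6ps = -27 + 8ps, so ps = 78.75.
Buyers pay pb = 78.75 − 30 = 48.75; q' = -27 + 8·78.75 = 603.
Buyers' price falls by p* − pb = 73.75 − 48.75 = 25; sellers' price rises by ps − p* = 78.75 − 73.75 = 5.
So producers capture 5/30 = 1/6 of each unit of subsidy.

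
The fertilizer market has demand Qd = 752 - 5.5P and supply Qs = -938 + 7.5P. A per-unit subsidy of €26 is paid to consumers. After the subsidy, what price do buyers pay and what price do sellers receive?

Buyers pay €115; sellers receive €141

Pre-subsidy: 752 - 5.5P = -938 + 7.5P gives P* = 130, Q* = 37.
With the rebate, buyers effectively pay Pb = Ps − 26, where Ps is the price sellers receive.
Demand in terms of Ps becomes Qd = 752 − 5.5(Ps − 26) = 895 - 5.5Ps. Setting this equal to supply: 895 - 5.5Ps = -938 + 7.5Ps, so Ps = 141.
Buyers pay Pb = 141 − 26 = 115; Q' = -938 + 7.5·141 = 119.5.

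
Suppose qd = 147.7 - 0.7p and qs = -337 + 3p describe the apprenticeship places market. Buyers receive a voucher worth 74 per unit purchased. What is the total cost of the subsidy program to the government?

Government cost = 7252

Pre-subsidy: 147.7 - 0.7p = -337 + 3p gives p* = 131, q* = 56.
With the rebate, buyers effectively pay pb = ps − 74, where ps is the price sellers receive.
Demand in terms of ps becomes qd = 147.7 − 0.7(ps − 74) = 199.5 - 0.7ps. Setting this equal to supply: 199.5 - 0.7ps = -337 + 3ps, so ps = 145.
Buyers pay pb = 145 − 74 = 71; q' = -337 + 3·145 = 98.
Government outlay = subsidy × quantity = 74 × 98 = 7252.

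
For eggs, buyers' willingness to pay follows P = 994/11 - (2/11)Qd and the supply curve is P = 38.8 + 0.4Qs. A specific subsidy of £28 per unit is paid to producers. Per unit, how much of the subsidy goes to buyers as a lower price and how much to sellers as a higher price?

Buyers gain £8.75 per unit; sellers gain £19.25 per unit

Pre-subsidy: 994/11 - (2/11)Q = 38.8 + 0.4Q gives Q* = 88.625 and P* = 74.25.
With the subsidy, sellers receive Ps = Pb + 28 for each unit, where Pb is the price buyers pay.
On the curves, Pb = 994/11 - (2/11)Q and Ps = 38.8 + 0.4Q; the wedge Ps − Pb = 28 gives 38.8 + 0.4Q − (994/11 - (2/11)Q) = 28, so Q' = 136.75.
Then Pb = 994/11 − (2/11)·136.75 = 65.5 and Ps = 38.8 + 0.4·136.75 = 93.5.
Buyers' price falls by P* − Pb = 74.25 − 65.5 = 8.75; sellers' price rises by Ps − P* = 93.5 − 74.25 = 19.25.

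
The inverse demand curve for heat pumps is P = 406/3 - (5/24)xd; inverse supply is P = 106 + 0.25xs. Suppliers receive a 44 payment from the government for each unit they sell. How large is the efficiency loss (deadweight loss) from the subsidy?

Deadweight loss = 2112

Pre-subsidy: 406/3 - (5/24)x = 106 + 0.25x gives x* = 64 and P* = 122.
With the subsidy, sellers receive Ps = Pb + 44 for each unit, where Pb is the price buyers pay.
On the curves, Pb = 406/3 - (5/24)x and Ps = 106 + 0.25x; the wedge Ps − Pb = 44 gives 106 + 0.25x − (406/3 - (5/24)x) = 44, so x' = 160.
Then Pb = 406/3 − (5/24)·160 = 102 and Ps = 106 + 0.25·160 = 146.
The subsidy expands output by 160 − 64 = 96 past the efficient level; on those units the gap between marginal cost and willingness to pay runs from 0 up to 44.
DWL = ½ × 44 × 96 = 2112.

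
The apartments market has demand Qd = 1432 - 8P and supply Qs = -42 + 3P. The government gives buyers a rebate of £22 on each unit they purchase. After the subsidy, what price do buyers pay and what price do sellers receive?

Buyers pay £128; sellers receive £150

Pre-subsidy: 1432 - 8P = -42 + 3P gives P* = 134, Q* = 360.
With the rebate, buyers effectively pay Pb = Ps − 22, where Ps is the price sellers receive.
Demand in terms of Ps becomes Qd = 1432 − 8(Ps − 22) = 1608 - 8Ps. Setting this equal to supply: 1608 - 8Ps = -42 + 3Ps, so Ps = 150.
Buyers pay Pb = 150 − 22 = 128; Q' = -42 + 3·150 = 408.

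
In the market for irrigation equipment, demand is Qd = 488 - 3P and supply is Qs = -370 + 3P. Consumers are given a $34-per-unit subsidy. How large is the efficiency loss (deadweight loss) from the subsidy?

Deadweight loss = $867

Pre-subsidy: 488 - 3P = -370 + 3P gives P* = 143, Q* = 59.
With the rebate, buyers effectively pay Pb = Ps − 34, where Ps is the price sellers receive.
Demand in terms of Ps becomes Qd = 488 − 3(Ps − 34) = 590 - 3Ps. Setting this equal to supply: 590 - 3Ps = -370 + 3Ps, so Ps = 160.
Buyers pay Pb = 160 − 34 = 126; Q' = -370 + 3·160 = 110.
The subsidy expands output by 110 − 59 = 51 past the efficient level; on those units the gap between marginal cost and willingness to pay runs from 0 up to 34.
DWL = ½ × 34 × 51 = 867.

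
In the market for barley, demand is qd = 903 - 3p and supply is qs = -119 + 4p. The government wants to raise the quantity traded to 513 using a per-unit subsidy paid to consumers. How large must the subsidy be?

At q = 513, invert demand for the buyer price: pb = (903 − 513)/3 = 130; invert supply for the seller price: ps = (513 − (-119))/4 = 158.
The subsidy must fill the gap: s = ps − pb = 158 − 130 = 28.

Required subsidy s = 28 per unit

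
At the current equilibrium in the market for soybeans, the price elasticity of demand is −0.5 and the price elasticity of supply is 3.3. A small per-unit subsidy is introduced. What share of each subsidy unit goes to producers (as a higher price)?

For a small subsidy around the equilibrium, the benefit split depends on the relative slopes, which at a point are proportional to the elasticities.
Buyer share = εs/(εs + |εd|) = 3.3/(3.3 + 0.5) = 33/38; seller share = |εd|/(εs + |εd|) = 5/38.
So producers capture 5/38 of the subsidy.

Producer share = 5/38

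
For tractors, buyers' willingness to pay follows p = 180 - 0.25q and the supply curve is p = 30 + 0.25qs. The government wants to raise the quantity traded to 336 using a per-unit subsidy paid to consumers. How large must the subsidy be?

Required subsidy s = 18 per unit

At q = 336, from the demand curve buyers pay pb = 180 − 0.25·336 = 96; from the supply curve sellers need ps = 30 + 0.25·336 = 114.
The subsidy must fill the gap: s = ps − pb = 114 − 96 = 18.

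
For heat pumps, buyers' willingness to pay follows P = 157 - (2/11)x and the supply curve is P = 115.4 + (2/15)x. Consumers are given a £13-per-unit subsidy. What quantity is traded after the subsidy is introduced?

Pre-subsidy: 157 - (2/11)x = 115.4 + (2/15)x gives x* = 132 and P* = 133.
With the rebate, buyers effectively pay Pb = Ps − 13, where Ps is the price sellers receive.
On the curves, Pb = 157 - (2/11)x and Ps = 115.4 + (2/15)x; the wedge Ps − Pb = 13 gives 115.4 + (2/15)x − (157 - (2/11)x) = 13, so x' = 173.25.
Then Pb = 157 − (2/11)·173.25 = 125.5 and Ps = 115.4 + (2/15)·173.25 = 138.5.

x' = 173.25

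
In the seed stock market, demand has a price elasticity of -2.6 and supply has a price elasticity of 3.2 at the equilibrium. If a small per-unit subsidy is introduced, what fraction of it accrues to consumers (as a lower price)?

Consumer share = 16/29

For a small subsidy around the equilibrium, the benefit split depends on the relative slopes, which at a point are proportional to the elasticities.
Buyer share = εs/(εs + |εd|) = 3.2/(3.2 + 2.6) = 16/29; seller share = |εd|/(εs + |εd|) = 13/29.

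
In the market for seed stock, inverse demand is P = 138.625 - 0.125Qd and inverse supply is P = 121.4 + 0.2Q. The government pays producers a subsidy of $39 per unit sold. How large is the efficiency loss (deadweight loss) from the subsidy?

Deadweight loss = $2340

Pre-subsidy: 138.625 - 0.125Q = 121.4 + 0.2Q gives Q* = 53 and P* = 132.
With the subsidy, sellers receive Ps = Pb + 39 for each unit, where Pb is the price buyers pay.
On the curves, Pb = 138.625 - 0.125Q and Ps = 121.4 + 0.2Q; the wedge Ps − Pb = 39 gives 121.4 + 0.2Q − (138.625 - 0.125Q) = 39, so Q' = 173.
Then Pb = 138.625 − 0.125·173 = 117 and Ps = 121.4 + 0.2·173 = 156.
The subsidy expands output by 173 − 53 = 120 past the efficient level; on those units the gap between marginal cost and willingness to pay runs from 0 up to 39.
DWL = ½ × 39 × 120 = 2340.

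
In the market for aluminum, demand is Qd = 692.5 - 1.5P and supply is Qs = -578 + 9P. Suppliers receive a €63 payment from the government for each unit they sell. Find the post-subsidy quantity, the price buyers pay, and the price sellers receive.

Pre-subsidy: 692.5 - 1.5P = -578 + 9P gives P* = 121, Q* = 511.
With the subsidy, sellers receive Ps = Pb + 63 for each unit, where Pb is the price buyers pay.
Supply in terms of Pb becomes Qs = -578 + 9(Pb + 63) = -11 + 9Pb. Setting this equal to demand: 692.5 - 1.5Pb = -11 + 9Pb, so Pb = 67.
Sellers receive Ps = 67 + 63 = 130; Q' = 692.5 − 1.5·67 = 592.

Q' = 592; buyers pay €67; sellers receive €130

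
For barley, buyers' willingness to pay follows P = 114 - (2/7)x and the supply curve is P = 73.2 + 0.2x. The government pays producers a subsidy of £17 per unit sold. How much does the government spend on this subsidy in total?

Government cost = £2023

Pre-subsidy: 114 - (2/7)x = 73.2 + 0.2x gives x* = 84 and P* = 90.
With the subsidy, sellers receive Ps = Pb + 17 for each unit, where Pb is the price buyers pay.
On the curves, Pb = 114 - (2/7)x and Ps = 73.2 + 0.2x; the wedge Ps − Pb = 17 gives 73.2 + 0.2x − (114 - (2/7)x) = 17, so x' = 119.
Then Pb = 114 − (2/7)·119 = 80 and Ps = 73.2 + 0.2·119 = 97.
Government outlay = subsidy × quantity = 17 × 119 = 2023.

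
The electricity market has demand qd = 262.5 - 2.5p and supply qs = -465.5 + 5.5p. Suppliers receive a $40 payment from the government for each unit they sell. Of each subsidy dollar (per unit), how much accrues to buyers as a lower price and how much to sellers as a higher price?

Buyers gain $27.5 per unit; sellers gain $12.5 per unit

Pre-subsidy: 262.5 - 2.5p = -465.5 + 5.5p gives p* = 91, q* = 35.
With the subsidy, sellers receive ps = pb + 40 for each unit, where pb is the price buyers pay.
Supply in terms of pb becomes qs = -465.5 + 5.5(pb + 40) = -245.5 + 5.5pb. Setting this equal to demand: 262.5 - 2.5pb = -245.5 + 5.5pb, so pb = 63.5.
Sellers receive ps = 63.5 + 40 = 103.5; q' = 262.5 − 2.5·63.5 = 103.75.
Buyers' price falls by p* − pb = 91 − 63.5 = 27.5; sellers' price rises by ps − p* = 103.5 − 91 = 12.5.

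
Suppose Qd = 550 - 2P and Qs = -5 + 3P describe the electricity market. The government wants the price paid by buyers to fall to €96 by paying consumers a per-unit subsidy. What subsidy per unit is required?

At a buyer price of 96, quantity demanded is 550 − 2·96 = 358.
Sellers supply 358 only when they receive Ps with -5 + 3·Ps = 358, i.e. Ps = 121.
s = Ps − Pb = 121 − 96 = 25.

Required subsidy s = €25 per unit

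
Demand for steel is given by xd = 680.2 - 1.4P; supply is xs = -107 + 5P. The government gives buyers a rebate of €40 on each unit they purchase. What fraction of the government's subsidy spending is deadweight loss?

DWL / government spending = 175/4414

Pre-subsidy: 680.2 - 1.4P = -107 + 5P gives P* = 123, x* = 508.
With the rebate, buyers effectively pay Pb = Ps − 40, where Ps is the price sellers receive.
Demand in terms of Ps becomes xd = 680.2 − 1.4(Ps − 40) = 736.2 - 1.4Ps. Setting this equal to supply: 736.2 - 1.4Ps = -107 + 5Ps, so Ps = 131.75.
Buyers pay Pb = 131.75 − 40 = 91.75; x' = -107 + 5·131.75 = 551.75.
ΔCS = ½(508 + 551.75)(123 − 91.75) = 16558.59375; ΔPS = ½(508 + 551.75)(131.75 − 123) = 4636.40625.
Government spending = 40 × 551.75 = 22070.
DWL = ½ × 40 × (551.75 − 508) = 875; fraction = 875 / 22070 = 175/4414.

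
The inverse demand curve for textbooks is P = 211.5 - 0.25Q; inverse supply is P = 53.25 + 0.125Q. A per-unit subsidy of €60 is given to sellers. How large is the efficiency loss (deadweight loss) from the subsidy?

Deadweight loss = €4800

Pre-subsidy: 211.5 - 0.25Q = 53.25 + 0.125Q gives Q* = 422 and P* = 106.
With the subsidy, sellers receive Ps = Pb + 60 for each unit, where Pb is the price buyers pay.
On the curves, Pb = 211.5 - 0.25Q and Ps = 53.25 + 0.125Q; the wedge Ps − Pb = 60 gives 53.25 + 0.125Q − (211.5 - 0.25Q) = 60, so Q' = 582.
Then Pb = 211.5 − 0.25·582 = 66 and Ps = 53.25 + 0.125·582 = 126.
The subsidy expands output by 582 − 422 = 160 past the efficient level; on those units the gap between marginal cost and willingness to pay runs from 0 up to 60.
DWL = ½ × 60 × 160 = 4800.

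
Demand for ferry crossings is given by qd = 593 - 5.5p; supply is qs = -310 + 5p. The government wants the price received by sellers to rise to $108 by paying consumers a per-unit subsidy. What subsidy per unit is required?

At a seller price of 108, quantity supplied is -310 + 5·108 = 230.
Buyers absorb 230 only when they pay pb with 593 − 5.5·pb = 230, i.e. pb = 66.
s = ps − pb = 108 − 66 = 42.

Required subsidy s = $42 per unit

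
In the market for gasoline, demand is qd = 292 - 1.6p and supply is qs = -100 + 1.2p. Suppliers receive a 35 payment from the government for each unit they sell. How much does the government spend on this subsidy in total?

Government cost = 3220

Pre-subsidy: 292 - 1.6p = -100 + 1.2p gives p* = 140, q* = 68.
With the subsidy, sellers receive ps = pb + 35 for each unit, where pb is the price buyers pay.
Supply in terms of pb becomes qs = -100 + 1.2(pb + 35) = -58 + 1.2pb. Setting this equal to demand: 292 - 1.6pb = -58 + 1.2pb, so pb = 125.
Sellers receive ps = 125 + 35 = 160; q' = 292 − 1.6·125 = 92.
Government outlay = subsidy × quantity = 35 × 92 = 3220.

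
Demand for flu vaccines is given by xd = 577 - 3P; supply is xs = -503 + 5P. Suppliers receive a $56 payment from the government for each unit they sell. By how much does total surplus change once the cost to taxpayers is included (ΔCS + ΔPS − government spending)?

Pre-subsidy: 577 - 3P = -503 + 5P gives P* = 135, x* = 172.
With the subsidy, sellers receive Ps = Pb + 56 for each unit, where Pb is the price buyers pay.
Supply in terms of Pb becomes xs = -503 + 5(Pb + 56) = -223 + 5Pb. Setting this equal to demand: 577 - 3Pb = -223 + 5Pb, so Pb = 100.
Sellers receive Ps = 100 + 56 = 156; x' = 577 − 3·100 = 277.
ΔCS = ½(172 + 277)(135 − 100) = 7857.5; ΔPS = ½(172 + 277)(156 − 135) = 4714.5.
Government spending = 56 × 277 = 15512.
Net change = 7857.5 + 4714.5 − 15512 = -2940. The loss equals the DWL triangle ½·56·105.

Net change in total surplus = -$2940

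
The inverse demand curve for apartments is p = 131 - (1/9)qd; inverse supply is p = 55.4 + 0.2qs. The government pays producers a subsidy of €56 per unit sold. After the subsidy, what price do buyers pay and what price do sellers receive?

Buyers pay €84; sellers receive €140

Pre-subsidy: 131 - (1/9)q = 55.4 + 0.2q gives q* = 243 and p* = 104.
With the subsidy, sellers receive ps = pb + 56 for each unit, where pb is the price buyers pay.
On the curves, pb = 131 - (1/9)q and ps = 55.4 + 0.2q; the wedge ps − pb = 56 gives 55.4 + 0.2q − (131 - (1/9)q) = 56, so q' = 423.
Then pb = 131 − (1/9)·423 = 84 and ps = 55.4 + 0.2·423 = 140.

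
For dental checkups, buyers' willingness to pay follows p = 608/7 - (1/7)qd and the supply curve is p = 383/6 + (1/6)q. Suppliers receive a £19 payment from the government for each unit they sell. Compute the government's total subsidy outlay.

Government cost = 33535/13

Pre-subsidy: 608/7 - (1/7)q = 383/6 + (1/6)q gives q* = 967/13 and p* = 991/13.
With the subsidy, sellers receive ps = pb + 19 for each unit, where pb is the price buyers pay.
On the curves, pb = 608/7 - (1/7)q and ps = 383/6 + (1/6)q; the wedge ps − pb = 19 gives 383/6 + (1/6)q − (608/7 - (1/7)q) = 19, so q' = 1765/13.
Then pb = 608/7 − (1/7)·(1765/13) = 877/13 and ps = 383/6 + (1/6)·(1765/13) = 1124/13.
Government outlay = subsidy × quantity = 19 × 1765/13 = 33535/13.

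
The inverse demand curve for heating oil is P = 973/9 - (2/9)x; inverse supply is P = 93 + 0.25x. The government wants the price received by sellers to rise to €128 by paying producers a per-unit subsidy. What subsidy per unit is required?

Required subsidy s = €51 per unit

At a seller price of 128, quantity supplied is -372 + 4·128 = 140.
Buyers absorb 140 only when they pay Pb = 973/9 − (2/9)·140 = 77.
s = Ps − Pb = 128 − 77 = 51.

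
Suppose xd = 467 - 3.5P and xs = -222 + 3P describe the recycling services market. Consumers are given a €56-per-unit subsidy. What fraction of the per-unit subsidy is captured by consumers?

Consumer share = 6/13

Pre-subsidy: 467 - 3.5P = -222 + 3P gives P* = 106, x* = 96.
With the rebate, buyers effectively pay Pb = Ps − 56, where Ps is the price sellers receive.
Demand in terms of Ps becomes xd = 467 − 3.5(Ps − 56) = 663 - 3.5Ps. Setting this equal to supply: 663 - 3.5Ps = -222 + 3Ps, so Ps = 1770/13.
Buyers pay Pb = 1770/13 − 56 = 1042/13; x' = -222 + 3·(1770/13) = 2424/13.
Buyers' price falls by P* − Pb = 106 − 1042/13 = 336/13; sellers' price rises by Ps − P* = 1770/13 − 106 = 392/13.
So consumers capture (336/13)/56 = 6/13 of each unit of subsidy.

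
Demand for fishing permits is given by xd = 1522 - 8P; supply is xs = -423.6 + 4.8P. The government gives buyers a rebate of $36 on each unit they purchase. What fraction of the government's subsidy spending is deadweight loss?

Pre-subsidy: 1522 - 8P = -423.6 + 4.8P gives P* = 152, x* = 306.
With the rebate, buyers effectively pay Pb = Ps − 36, where Ps is the price sellers receive.
Demand in terms of Ps becomes xd = 1522 − 8(Ps − 36) = 1810 - 8Ps. Setting this equal to supply: 1810 - 8Ps = -423.6 + 4.8Ps, so Ps = 174.5.
Buyers pay Pb = 174.5 − 36 = 138.5; x' = -423.6 + 4.8·174.5 = 414.
ΔCS = ½(306 + 414)(152 − 138.5) = 4860; ΔPS = ½(306 + 414)(174.5 − 152) = 8100.
Government spending = 36 × 414 = 14904.
DWL = ½ × 36 × (414 − 306) = 1944; fraction = 1944 / 14904 = 3/23.

DWL / government spending = 3/23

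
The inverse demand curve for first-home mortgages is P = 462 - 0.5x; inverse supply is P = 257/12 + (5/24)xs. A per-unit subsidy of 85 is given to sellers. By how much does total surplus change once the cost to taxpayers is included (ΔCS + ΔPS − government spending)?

Net change in total surplus = -5100

Pre-subsidy: 462 - 0.5x = 257/12 + (5/24)x gives x* = 622 and P* = 151.
With the subsidy, sellers receive Ps = Pb + 85 for each unit, where Pb is the price buyers pay.
On the curves, Pb = 462 - 0.5x and Ps = 257/12 + (5/24)x; the wedge Ps − Pb = 85 gives 257/12 + (5/24)x − (462 - 0.5x) = 85, so x' = 742.
Then Pb = 462 − 0.5·742 = 91 and Ps = 257/12 + (5/24)·742 = 176.
ΔCS = ½(622 + 742)(151 − 91) = 40920; ΔPS = ½(622 + 742)(176 − 151) = 17050.
Government spending = 85 × 742 = 63070.
Net change = 40920 + 17050 − 63070 = -5100. The loss equals the DWL triangle ½·85·120.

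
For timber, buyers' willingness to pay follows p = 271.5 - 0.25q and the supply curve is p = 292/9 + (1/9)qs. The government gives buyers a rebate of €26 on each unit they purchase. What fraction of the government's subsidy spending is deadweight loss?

DWL / government spending = 18/367

Pre-subsidy: 271.5 - 0.25q = 292/9 + (1/9)q gives q* = 662 and p* = 106.
With the rebate, buyers effectively pay pb = ps − 26, where ps is the price sellers receive.
On the curves, pb = 271.5 - 0.25q and ps = 292/9 + (1/9)q; the wedge ps − pb = 26 gives 292/9 + (1/9)q − (271.5 - 0.25q) = 26, so q' = 734.
Then pb = 271.5 − 0.25·734 = 88 and ps = 292/9 + (1/9)·734 = 114.
ΔCS = ½(662 + 734)(106 − 88) = 12564; ΔPS = ½(662 + 734)(114 − 106) = 5584.
Government spending = 26 × 734 = 19084.
DWL = ½ × 26 × (734 − 662) = 936; fraction = 936 / 19084 = 18/367.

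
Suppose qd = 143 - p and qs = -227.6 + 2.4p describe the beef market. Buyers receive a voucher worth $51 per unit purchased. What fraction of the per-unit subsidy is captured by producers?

Pre-subsidy: 143 - p = -227.6 + 2.4p gives p* = 109, q* = 34.
With the rebate, buyers effectively pay pb = ps − 51, where ps is the price sellers receive.
Demand in terms of ps becomes qd = 143 − 1(ps − 51) = 194 - ps. Setting this equal to supply: 194 - ps = -227.6 + 2.4ps, so ps = 124.
Buyers pay pb = 124 − 51 = 73; q' = -227.6 + 2.4·124 = 70.
Buyers' price falls by p* − pb = 109 − 73 = 36; sellers' price rises by ps − p* = 124 − 109 = 15.
So producers capture 15/51 = 5/17 of each unit of subsidy.

Producer share = 5/17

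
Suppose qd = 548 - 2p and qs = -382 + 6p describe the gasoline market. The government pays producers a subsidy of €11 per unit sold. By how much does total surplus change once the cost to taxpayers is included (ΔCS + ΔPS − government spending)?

Net change in total surplus = -€90.75

Pre-subsidy: 548 - 2p = -382 + 6p gives p* = 116.25, q* = 315.5.
With the subsidy, sellers receive ps = pb + 11 for each unit, where pb is the price buyers pay.
Supply in terms of pb becomes qs = -382 + 6(pb + 11) = -316 + 6pb. Setting this equal to demand: 548 - 2pb = -316 + 6pb, so pb = 108.
Sellers receive ps = 108 + 11 = 119; q' = 548 − 2·108 = 332.
ΔCS = ½(315.5 + 332)(116.25 − 108) = 2670.9375; ΔPS = ½(315.5 + 332)(119 − 116.25) = 890.3125.
Government spending = 11 × 332 = 3652.
Net change = 2670.9375 + 890.3125 − 3652 = -90.75. The loss equals the DWL triangle ½·11·16.5.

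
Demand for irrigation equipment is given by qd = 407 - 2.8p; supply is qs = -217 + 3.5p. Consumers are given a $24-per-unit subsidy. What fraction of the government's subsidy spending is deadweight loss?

Pre-subsidy: 407 - 2.8p = -217 + 3.5p gives p* = 2080/21, q* = 389/3.
With the rebate, buyers effectively pay pb = ps − 24, where ps is the price sellers receive.
Demand in terms of ps becomes qd = 407 − 2.8(ps − 24) = 474.2 - 2.8ps. Setting this equal to supply: 474.2 - 2.8ps = -217 + 3.5ps, so ps = 768/7.
Buyers pay pb = 768/7 − 24 = 600/7; q' = -217 + 3.5·(768/7) = 167.
ΔCS = ½(389/3 + 167)(2080/21 − 600/7) = 17800/9; ΔPS = ½(389/3 + 167)(768/7 − 2080/21) = 14240/9.
Government spending = 24 × 167 = 4008.
DWL = ½ × 24 × (167 − 389/3) = 448; fraction = 448 / 4008 = 56/501.

DWL / government spending = 56/501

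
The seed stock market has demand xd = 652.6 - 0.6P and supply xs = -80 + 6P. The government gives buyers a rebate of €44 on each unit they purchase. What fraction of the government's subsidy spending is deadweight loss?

Pre-subsidy: 652.6 - 0.6P = -80 + 6P gives P* = 111, x* = 586.
With the rebate, buyers effectively pay Pb = Ps − 44, where Ps is the price sellers receive.
Demand in terms of Ps becomes xd = 652.6 − 0.6(Ps − 44) = 679 - 0.6Ps. Setting this equal to supply: 679 - 0.6Ps = -80 + 6Ps, so Ps = 115.
Buyers pay Pb = 115 − 44 = 71; x' = -80 + 6·115 = 610.
ΔCS = ½(586 + 610)(111 − 71) = 23920; ΔPS = ½(586 + 610)(115 − 111) = 2392.
Government spending = 44 × 610 = 26840.
DWL = ½ × 44 × (610 − 586) = 528; fraction = 528 / 26840 = 6/305.

DWL / government spending = 6/305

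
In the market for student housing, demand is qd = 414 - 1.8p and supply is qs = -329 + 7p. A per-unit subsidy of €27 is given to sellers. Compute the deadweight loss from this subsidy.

Deadweight loss = 45927/88

Pre-subsidy: 414 - 1.8p = -329 + 7p gives p* = 3715/44, q* = 11529/44.
With the subsidy, sellers receive ps = pb + 27 for each unit, where pb is the price buyers pay.
Supply in terms of pb becomes qs = -329 + 7(pb + 27) = -140 + 7pb. Setting this equal to demand: 414 - 1.8pb = -140 + 7pb, so pb = 1385/22.
Sellers receive ps = 1385/22 + 27 = 1979/22; q' = 414 − 1.8·(1385/22) = 6615/22.
The subsidy expands output by 6615/22 − 11529/44 = 1701/44 past the efficient level; on those units the gap between marginal cost and willingness to pay runs from 0 up to 27.
DWL = ½ × 27 × 1701/44 = 45927/88.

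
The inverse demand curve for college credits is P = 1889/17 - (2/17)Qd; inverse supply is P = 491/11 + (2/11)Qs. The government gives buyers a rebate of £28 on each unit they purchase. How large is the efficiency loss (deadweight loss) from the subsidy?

Pre-subsidy: 1889/17 - (2/17)Q = 491/11 + (2/11)Q gives Q* = 222 and P* = 85.
With the rebate, buyers effectively pay Pb = Ps − 28, where Ps is the price sellers receive.
On the curves, Pb = 1889/17 - (2/17)Q and Ps = 491/11 + (2/11)Q; the wedge Ps − Pb = 28 gives 491/11 + (2/11)Q − (1889/17 - (2/17)Q) = 28, so Q' = 315.5.
Then Pb = 1889/17 − (2/17)·315.5 = 74 and Ps = 491/11 + (2/11)·315.5 = 102.
The subsidy expands output by 315.5 − 222 = 93.5 past the efficient level; on those units the gap between marginal cost and willingness to pay runs from 0 up to 28.
DWL = ½ × 28 × 93.5 = 1309.

Deadweight loss = £1309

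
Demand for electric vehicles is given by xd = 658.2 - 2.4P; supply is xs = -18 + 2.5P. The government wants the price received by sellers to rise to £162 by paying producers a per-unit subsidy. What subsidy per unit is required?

Required subsidy s = £49 per unit

At a seller price of 162, quantity supplied is -18 + 2.5·162 = 387.
Buyers absorb 387 only when they pay Pb with 658.2 − 2.4·Pb = 387, i.e. Pb = 113.
s = Ps − Pb = 162 − 113 = 49.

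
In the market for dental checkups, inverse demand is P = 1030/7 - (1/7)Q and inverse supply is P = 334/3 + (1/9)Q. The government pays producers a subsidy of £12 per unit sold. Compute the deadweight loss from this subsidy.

Deadweight loss = £283.5

Pre-subsidy: 1030/7 - (1/7)Q = 334/3 + (1/9)Q gives Q* = 141 and P* = 127.
With the subsidy, sellers receive Ps = Pb + 12 for each unit, where Pb is the price buyers pay.
On the curves, Pb = 1030/7 - (1/7)Q and Ps = 334/3 + (1/9)Q; the wedge Ps − Pb = 12 gives 334/3 + (1/9)Q − (1030/7 - (1/7)Q) = 12, so Q' = 188.25.
Then Pb = 1030/7 − (1/7)·188.25 = 120.25 and Ps = 334/3 + (1/9)·188.25 = 132.25.
The subsidy expands output by 188.25 − 141 = 47.25 past the efficient level; on those units the gap between marginal cost and willingness to pay runs from 0 up to 12.
DWL = ½ × 12 × 47.25 = 283.5.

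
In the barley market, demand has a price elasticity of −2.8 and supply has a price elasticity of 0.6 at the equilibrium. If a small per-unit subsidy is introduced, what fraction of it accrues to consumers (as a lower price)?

For a small subsidy around the equilibrium, the benefit split depends on the relative slopes, which at a point are proportional to the elasticities.
Buyer share = εs/(εs + |εd|) = 0.6/(0.6 + 2.8) = 3/17; seller share = |εd|/(εs + |εd|) = 14/17.

Consumer share = 3/17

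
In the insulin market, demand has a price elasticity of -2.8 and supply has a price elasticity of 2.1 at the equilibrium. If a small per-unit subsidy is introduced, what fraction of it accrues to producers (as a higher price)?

For a small subsidy around the equilibrium, the benefit split depends on the relative slopes, which at a point are proportional to the elasticities.
Buyer share = εs/(εs + |εd|) = 2.1/(2.1 + 2.8) = 3/7; seller share = |εd|/(εs + |εd|) = 4/7.
So producers capture 4/7 of the subsidy.

Producer share = 4/7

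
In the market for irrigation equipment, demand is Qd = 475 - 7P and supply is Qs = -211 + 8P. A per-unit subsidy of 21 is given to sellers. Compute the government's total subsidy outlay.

Pre-subsidy: 475 - 7P = -211 + 8P gives P* = 686/15, Q* = 2323/15.
With the subsidy, sellers receive Ps = Pb + 21 for each unit, where Pb is the price buyers pay.
Supply in terms of Pb becomes Qs = -211 + 8(Pb + 21) = -43 + 8Pb. Setting this equal to demand: 475 - 7Pb = -43 + 8Pb, so Pb = 518/15.
Sellers receive Ps = 518/15 + 21 = 833/15; Q' = 475 − 7·(518/15) = 3499/15.
Government outlay = subsidy × quantity = 21 × 3499/15 = 4898.6.

Government cost = 4898.6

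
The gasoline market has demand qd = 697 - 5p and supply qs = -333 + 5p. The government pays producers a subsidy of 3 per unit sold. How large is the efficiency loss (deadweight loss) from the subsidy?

Pre-subsidy: 697 - 5p = -333 + 5p gives p* = 103, q* = 182.
With the subsidy, sellers receive ps = pb + 3 for each unit, where pb is the price buyers pay.
Supply in terms of pb becomes qs = -333 + 5(pb + 3) = -318 + 5pb. Setting this equal to demand: 697 - 5pb = -318 + 5pb, so pb = 101.5.
Sellers receive ps = 101.5 + 3 = 104.5; q' = 697 − 5·101.5 = 189.5.
The subsidy expands output by 189.5 − 182 = 7.5 past the efficient level; on those units the gap between marginal cost and willingness to pay runs from 0 up to 3.
DWL = ½ × 3 × 7.5 = 11.25.

Deadweight loss = 11.25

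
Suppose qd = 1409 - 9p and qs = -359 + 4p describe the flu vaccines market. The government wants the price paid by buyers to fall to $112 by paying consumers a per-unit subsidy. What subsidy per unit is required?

Required subsidy s = $78 per unit

At a buyer price of 112, quantity demanded is 1409 − 9·112 = 401.
Sellers supply 401 only when they receive ps with -359 + 4·ps = 401, i.e. ps = 190.
s = ps − pb = 190 − 112 = 78.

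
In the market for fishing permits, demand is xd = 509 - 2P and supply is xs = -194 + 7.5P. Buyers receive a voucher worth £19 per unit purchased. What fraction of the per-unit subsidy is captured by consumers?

Consumer share = 15/19

Pre-subsidy: 509 - 2P = -194 + 7.5P gives P* = 74, x* = 361.
With the rebate, buyers effectively pay Pb = Ps − 19, where Ps is the price sellers receive.
Demand in terms of Ps becomes xd = 509 − 2(Ps − 19) = 547 - 2Ps. Setting this equal to supply: 547 - 2Ps = -194 + 7.5Ps, so Ps = 78.
Buyers pay Pb = 78 − 19 = 59; x' = -194 + 7.5·78 = 391.
Buyers' price falls by P* − Pb = 74 − 59 = 15; sellers' price rises by Ps − P* = 78 − 74 = 4.
So consumers capture 15/19 = 15/19 of each unit of subsidy.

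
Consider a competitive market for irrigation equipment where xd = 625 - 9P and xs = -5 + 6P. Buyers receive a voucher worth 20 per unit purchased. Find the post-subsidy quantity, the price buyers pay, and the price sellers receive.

x' = 319; buyers pay 34; sellers receive 54

Pre-subsidy: 625 - 9P = -5 + 6P gives P* = 42, x* = 247.
With the rebate, buyers effectively pay Pb = Ps − 20, where Ps is the price sellers receive.
Demand in terms of Ps becomes xd = 625 − 9(Ps − 20) = 805 - 9Ps. Setting this equal to supply: 805 - 9Ps = -5 + 6Ps, so Ps = 54.
Buyers pay Pb = 54 − 20 = 34; x' = -5 + 6·54 = 319.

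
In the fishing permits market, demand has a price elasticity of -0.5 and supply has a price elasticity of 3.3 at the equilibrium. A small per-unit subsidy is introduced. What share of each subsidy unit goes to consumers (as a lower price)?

Consumer share = 33/38

For a small subsidy around the equilibrium, the benefit split depends on the relative slopes, which at a point are proportional to the elasticities.
Buyer share = εs/(εs + |εd|) = 3.3/(3.3 + 0.5) = 33/38; seller share = |εd|/(εs + |εd|) = 5/38.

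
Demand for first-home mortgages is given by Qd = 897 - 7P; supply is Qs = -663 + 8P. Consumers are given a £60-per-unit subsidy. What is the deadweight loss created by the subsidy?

Pre-subsidy: 897 - 7P = -663 + 8P gives P* = 104, Q* = 169.
With the rebate, buyers effectively pay Pb = Ps − 60, where Ps is the price sellers receive.
Demand in terms of Ps becomes Qd = 897 − 7(Ps − 60) = 1317 - 7Ps. Setting this equal to supply: 1317 - 7Ps = -663 + 8Ps, so Ps = 132.
Buyers pay Pb = 132 − 60 = 72; Q' = -663 + 8·132 = 393.
The subsidy expands output by 393 − 169 = 224 past the efficient level; on those units the gap between marginal cost and willingness to pay runs from 0 up to 60.
DWL = ½ × 60 × 224 = 6720.

Deadweight loss = £6720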